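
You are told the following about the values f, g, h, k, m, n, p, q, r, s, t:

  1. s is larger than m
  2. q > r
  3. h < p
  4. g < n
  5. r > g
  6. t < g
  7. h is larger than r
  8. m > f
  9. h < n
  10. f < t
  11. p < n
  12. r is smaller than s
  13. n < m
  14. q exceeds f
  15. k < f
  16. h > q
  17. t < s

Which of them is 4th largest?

p

Chaining the given pairs: k < f < t < g < r < q < h < p < n < m < s.
The 4th largest is p.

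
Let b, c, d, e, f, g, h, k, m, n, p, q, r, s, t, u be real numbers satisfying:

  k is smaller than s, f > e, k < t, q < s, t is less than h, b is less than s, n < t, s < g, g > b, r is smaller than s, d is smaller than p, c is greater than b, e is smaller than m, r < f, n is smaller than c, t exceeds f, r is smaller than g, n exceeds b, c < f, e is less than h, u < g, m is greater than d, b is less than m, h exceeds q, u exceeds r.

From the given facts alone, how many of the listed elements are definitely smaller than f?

From f the given relations immediately reach e, r, c.
From those, b, n — 5 in total.
Nothing else is reachable below f; 5 in all.

5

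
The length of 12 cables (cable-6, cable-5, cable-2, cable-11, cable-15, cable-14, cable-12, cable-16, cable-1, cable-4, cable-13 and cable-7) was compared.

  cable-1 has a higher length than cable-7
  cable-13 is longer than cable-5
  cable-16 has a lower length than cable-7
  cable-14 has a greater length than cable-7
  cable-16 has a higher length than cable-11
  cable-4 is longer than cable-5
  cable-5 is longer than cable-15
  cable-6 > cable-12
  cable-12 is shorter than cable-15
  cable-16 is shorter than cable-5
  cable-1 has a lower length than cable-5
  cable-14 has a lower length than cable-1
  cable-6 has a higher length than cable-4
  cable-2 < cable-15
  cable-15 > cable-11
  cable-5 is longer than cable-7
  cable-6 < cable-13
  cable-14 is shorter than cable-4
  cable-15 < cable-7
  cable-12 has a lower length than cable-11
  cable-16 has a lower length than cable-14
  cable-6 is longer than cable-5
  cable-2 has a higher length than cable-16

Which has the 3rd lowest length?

cable-16

Piecing the relations together gives one ordering: cable-12 < cable-11 < cable-16 < cable-2 < cable-15 < cable-7 < cable-14 < cable-1 < cable-5 < cable-4 < cable-6 < cable-13.
The 3rd smallest is cable-16.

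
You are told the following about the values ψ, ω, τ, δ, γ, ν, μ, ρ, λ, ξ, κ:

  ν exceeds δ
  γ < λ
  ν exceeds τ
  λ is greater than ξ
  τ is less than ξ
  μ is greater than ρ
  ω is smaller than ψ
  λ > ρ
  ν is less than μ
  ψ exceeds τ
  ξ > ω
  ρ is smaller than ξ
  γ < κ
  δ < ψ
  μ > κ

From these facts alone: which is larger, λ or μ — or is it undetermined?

Following every chain through μ: below μ we get τ, δ, ν, ρ, γ, κ.
λ is not reached, and no chain runs the other way from λ to μ.
So the given relations leave the order of μ and λ undetermined.

undetermined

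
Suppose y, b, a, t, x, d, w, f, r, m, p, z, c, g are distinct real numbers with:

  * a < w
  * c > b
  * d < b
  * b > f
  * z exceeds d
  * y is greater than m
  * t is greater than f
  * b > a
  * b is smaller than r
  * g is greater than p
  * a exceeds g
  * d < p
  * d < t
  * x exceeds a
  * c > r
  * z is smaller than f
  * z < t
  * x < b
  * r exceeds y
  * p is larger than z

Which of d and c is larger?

Following the relations from d: d < p < g < a < x < b < r < c.
So d < c; c is the larger of the two.

c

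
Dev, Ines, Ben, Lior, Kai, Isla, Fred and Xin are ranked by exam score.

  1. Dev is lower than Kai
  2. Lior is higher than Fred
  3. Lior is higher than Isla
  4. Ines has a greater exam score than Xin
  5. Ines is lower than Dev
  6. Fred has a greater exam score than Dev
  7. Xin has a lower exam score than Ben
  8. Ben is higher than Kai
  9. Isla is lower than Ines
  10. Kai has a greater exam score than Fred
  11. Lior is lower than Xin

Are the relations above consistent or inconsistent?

We have Fred < Lior stated directly, yet also Lior < Xin < Ines < Dev < Fred by chaining the others — so Lior < Fred. Contradiction.

inconsistent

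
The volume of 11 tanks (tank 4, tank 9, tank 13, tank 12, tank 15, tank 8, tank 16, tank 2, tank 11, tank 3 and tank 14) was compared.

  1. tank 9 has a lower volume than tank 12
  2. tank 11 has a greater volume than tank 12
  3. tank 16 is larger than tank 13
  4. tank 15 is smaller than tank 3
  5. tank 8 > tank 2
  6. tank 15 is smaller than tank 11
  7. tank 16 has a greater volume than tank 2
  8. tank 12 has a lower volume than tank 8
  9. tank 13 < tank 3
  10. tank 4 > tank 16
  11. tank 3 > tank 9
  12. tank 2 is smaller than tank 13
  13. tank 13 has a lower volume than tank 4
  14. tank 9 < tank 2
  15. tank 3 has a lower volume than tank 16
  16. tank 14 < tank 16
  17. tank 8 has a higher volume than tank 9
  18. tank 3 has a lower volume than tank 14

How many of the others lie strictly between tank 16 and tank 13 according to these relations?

The relations place tank 13 below tank 16. An element lies strictly between them when it is forced above tank 13 and also forced below tank 16.
Above tank 13: {tank 3, tank 14, tank 4}. Below tank 16: {tank 15, tank 9, tank 2, tank 3, tank 14}.
Intersection: {tank 3, tank 14} — 2.

2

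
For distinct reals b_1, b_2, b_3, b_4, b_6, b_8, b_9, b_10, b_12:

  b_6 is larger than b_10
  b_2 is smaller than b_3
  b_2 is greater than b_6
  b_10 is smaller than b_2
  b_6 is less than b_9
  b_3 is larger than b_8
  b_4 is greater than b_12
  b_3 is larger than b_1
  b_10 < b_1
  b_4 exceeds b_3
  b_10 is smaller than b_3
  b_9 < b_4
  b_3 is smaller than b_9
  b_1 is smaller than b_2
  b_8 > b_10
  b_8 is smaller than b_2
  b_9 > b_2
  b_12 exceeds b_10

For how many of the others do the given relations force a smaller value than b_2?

4

The elements the relations force below b_2 are b_10, b_6, b_1, b_8 — no chain reaches any other.
That is 4.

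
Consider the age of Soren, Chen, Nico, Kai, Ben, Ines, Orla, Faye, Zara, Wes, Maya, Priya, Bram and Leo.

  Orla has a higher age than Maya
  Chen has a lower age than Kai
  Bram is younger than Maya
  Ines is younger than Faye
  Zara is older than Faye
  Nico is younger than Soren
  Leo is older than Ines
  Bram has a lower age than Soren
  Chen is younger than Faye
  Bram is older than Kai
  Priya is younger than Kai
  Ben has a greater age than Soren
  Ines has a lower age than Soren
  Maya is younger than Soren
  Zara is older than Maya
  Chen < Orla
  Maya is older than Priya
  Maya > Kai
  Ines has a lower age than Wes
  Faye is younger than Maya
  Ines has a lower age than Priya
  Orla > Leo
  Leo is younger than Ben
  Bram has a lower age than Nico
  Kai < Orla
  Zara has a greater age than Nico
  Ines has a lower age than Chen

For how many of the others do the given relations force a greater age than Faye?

Directly above Faye: Maya, Zara.
One step further: Soren, Orla (4 so far).
One step further: Ben (5 so far).
No other element is forced above Faye by the given relations, so the count is 5.

5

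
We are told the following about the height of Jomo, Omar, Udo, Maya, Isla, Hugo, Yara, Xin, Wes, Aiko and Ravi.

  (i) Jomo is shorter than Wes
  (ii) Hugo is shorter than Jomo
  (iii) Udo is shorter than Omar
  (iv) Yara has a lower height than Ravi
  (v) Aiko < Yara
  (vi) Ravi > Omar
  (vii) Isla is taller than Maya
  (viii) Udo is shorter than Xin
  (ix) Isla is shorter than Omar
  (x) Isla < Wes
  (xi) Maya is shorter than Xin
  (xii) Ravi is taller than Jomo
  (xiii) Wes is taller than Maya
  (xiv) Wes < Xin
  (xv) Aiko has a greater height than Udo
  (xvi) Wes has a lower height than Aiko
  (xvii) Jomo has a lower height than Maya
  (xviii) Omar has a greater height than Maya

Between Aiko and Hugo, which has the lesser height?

The relevant relations are Hugo < Jomo; Jomo < Maya; Maya < Isla; Isla < Wes; Wes < Aiko.
Chaining these gives Hugo < Jomo < Maya < Isla < Wes < Aiko.
So Hugo < Aiko; Hugo is the shorter of the two.

Hugo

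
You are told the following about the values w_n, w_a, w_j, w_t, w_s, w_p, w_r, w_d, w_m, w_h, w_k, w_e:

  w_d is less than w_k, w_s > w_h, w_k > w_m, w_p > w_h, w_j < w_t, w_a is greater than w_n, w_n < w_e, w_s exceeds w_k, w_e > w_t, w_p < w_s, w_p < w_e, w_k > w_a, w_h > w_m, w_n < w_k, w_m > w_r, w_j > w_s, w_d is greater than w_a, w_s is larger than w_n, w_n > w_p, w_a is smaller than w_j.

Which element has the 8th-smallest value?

The consecutive relations fix a unique order: w_r < w_m < w_h < w_p < w_n < w_a < w_d < w_k < w_s < w_j < w_t < w_e.
Counting 8 from the smallest end gives w_k.

w_k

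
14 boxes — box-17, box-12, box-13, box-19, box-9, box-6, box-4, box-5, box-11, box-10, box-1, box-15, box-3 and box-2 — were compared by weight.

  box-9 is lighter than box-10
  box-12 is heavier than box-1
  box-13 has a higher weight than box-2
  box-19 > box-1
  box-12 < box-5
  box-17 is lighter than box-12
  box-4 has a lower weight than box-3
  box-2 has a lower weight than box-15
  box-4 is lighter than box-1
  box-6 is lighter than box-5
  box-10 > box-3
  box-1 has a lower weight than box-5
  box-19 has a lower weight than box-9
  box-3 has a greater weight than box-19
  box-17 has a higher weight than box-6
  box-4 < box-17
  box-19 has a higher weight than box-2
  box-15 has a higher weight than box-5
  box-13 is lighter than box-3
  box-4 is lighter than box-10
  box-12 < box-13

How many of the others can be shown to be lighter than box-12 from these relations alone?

From box-12 the given relations immediately reach box-17, box-1.
From those, box-6, box-4 — 4 in total.
No other element is forced below box-12 by the given relations, so the count is 4.

4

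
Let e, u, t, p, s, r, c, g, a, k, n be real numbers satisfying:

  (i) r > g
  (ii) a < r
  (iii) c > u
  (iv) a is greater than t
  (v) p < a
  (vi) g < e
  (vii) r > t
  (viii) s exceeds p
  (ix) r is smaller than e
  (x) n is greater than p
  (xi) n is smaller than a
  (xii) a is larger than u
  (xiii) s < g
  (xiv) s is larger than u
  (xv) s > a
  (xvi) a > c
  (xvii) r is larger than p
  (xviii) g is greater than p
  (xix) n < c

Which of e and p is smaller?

p

Following the relations from p: p < n < a < s < g < r < e.
So p < e; p is the smaller of the two.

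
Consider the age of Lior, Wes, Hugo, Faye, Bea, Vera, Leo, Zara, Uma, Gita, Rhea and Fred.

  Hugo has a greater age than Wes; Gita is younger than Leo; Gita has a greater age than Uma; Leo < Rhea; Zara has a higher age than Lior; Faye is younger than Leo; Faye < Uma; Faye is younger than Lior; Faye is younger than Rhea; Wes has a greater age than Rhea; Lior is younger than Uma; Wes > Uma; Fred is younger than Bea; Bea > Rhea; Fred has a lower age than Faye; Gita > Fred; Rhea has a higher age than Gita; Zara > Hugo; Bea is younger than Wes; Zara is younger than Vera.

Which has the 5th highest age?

Chaining the given pairs: Fred < Faye < Lior < Uma < Gita < Leo < Rhea < Bea < Wes < Hugo < Zara < Vera.
Counting 5 from the largest end gives Bea.

Bea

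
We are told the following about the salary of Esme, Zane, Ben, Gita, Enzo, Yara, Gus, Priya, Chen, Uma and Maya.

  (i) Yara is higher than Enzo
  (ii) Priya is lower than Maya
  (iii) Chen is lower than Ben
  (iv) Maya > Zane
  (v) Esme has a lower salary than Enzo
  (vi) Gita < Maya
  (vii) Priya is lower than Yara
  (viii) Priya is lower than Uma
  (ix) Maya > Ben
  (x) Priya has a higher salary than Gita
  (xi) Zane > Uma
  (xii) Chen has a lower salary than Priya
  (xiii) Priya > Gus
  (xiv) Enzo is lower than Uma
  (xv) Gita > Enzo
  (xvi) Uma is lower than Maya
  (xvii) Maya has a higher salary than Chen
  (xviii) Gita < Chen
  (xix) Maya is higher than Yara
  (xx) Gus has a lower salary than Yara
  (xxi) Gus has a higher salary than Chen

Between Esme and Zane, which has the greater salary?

Esme < Enzo < Gita < Chen < Gus < Priya < Uma < Zane, by transitivity through Enzo, Gita, Chen, Gus, Priya, Uma.
So Esme < Zane; Zane is the higher of the two.

Zane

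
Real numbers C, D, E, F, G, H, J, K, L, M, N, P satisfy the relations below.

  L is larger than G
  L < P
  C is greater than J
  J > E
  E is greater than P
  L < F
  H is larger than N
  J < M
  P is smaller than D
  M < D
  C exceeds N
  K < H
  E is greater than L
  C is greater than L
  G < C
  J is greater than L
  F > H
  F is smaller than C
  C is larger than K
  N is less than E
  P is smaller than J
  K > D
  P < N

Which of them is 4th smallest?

N

Chaining the given pairs: G < L < P < N < E < J < M < D < K < H < F < C.
Counting 4 from the smallest end gives N.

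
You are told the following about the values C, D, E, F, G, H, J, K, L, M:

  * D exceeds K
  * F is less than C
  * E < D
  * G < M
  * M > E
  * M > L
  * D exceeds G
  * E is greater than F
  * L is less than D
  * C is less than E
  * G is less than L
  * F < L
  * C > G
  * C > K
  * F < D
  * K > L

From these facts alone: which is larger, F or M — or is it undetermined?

F < L and L < K give F < K.
Then K < C extends the chain to C.
With C < E: F < L < K < C < E.
With E < M: F < L < K < C < E < M.
So M is larger.

M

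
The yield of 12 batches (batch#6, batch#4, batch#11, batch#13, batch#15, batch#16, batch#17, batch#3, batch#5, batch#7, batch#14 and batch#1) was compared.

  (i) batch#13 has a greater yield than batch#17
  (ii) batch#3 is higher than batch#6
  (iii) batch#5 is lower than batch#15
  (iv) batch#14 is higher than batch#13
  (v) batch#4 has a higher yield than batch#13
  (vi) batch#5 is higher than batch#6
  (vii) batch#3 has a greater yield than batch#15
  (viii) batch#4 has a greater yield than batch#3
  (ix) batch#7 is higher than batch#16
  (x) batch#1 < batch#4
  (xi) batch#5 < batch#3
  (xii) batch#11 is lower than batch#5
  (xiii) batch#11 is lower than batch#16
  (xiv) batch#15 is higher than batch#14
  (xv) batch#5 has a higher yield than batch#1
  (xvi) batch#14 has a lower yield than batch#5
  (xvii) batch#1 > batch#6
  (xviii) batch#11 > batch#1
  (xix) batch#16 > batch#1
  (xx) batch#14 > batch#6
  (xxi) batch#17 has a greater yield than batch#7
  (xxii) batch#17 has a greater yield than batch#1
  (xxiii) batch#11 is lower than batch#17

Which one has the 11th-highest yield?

Chaining the given pairs: batch#6 < batch#1 < batch#11 < batch#16 < batch#7 < batch#17 < batch#13 < batch#14 < batch#5 < batch#15 < batch#3 < batch#4.
Counting 11 from the largest end gives batch#1.

batch#1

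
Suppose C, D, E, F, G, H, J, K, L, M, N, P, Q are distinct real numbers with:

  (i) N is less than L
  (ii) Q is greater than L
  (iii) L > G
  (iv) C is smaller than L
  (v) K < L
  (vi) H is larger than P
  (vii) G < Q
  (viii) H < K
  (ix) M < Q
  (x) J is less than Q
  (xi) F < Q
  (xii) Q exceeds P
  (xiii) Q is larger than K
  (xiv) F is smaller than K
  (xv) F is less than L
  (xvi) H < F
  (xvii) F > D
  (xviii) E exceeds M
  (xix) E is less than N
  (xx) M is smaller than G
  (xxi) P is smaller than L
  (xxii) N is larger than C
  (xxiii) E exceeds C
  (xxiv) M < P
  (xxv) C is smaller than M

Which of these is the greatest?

Q

Chaining downward from Q: directly below it, J, M, P, F, K, G, L; then C, H, D, N; then E.
That covers every other element, and nothing is given above Q, so Q is the greatest.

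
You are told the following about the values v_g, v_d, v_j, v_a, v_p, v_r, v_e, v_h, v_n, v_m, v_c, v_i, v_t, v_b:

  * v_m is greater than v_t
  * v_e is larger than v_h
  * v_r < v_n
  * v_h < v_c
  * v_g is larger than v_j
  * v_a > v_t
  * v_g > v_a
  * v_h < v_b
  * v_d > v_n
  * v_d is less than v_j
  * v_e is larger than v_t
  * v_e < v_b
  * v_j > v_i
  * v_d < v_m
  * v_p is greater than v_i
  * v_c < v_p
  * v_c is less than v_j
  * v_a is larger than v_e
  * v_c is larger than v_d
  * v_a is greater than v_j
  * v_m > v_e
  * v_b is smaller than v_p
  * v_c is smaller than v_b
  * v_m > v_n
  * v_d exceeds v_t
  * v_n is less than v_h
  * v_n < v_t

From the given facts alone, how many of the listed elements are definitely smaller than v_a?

The elements the relations force below v_a are v_r, v_n, v_h, v_t, v_d, v_c, v_e, v_i, v_j — no chain reaches any other.
That is 9.

9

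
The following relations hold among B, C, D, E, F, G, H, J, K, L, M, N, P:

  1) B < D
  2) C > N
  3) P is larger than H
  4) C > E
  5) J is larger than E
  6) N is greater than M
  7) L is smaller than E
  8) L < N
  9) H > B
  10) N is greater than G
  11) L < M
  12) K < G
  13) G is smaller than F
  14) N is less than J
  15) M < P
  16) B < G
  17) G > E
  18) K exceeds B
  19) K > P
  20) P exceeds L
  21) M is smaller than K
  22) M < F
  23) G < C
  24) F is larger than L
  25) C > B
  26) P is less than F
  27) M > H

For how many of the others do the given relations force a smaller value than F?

8

From F the given relations immediately reach L, M, P, G.
From those, B, H, E, K — 8 in total.
No other element is forced below F by the given relations, so the count is 8.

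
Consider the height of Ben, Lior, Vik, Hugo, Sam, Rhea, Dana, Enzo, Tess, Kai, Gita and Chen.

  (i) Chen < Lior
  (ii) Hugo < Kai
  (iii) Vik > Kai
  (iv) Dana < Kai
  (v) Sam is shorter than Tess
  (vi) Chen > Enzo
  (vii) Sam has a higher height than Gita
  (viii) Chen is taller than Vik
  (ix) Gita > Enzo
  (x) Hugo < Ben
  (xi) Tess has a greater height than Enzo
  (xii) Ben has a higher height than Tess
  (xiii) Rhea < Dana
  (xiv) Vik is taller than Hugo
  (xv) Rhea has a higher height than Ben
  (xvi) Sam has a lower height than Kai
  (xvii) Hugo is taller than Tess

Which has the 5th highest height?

Dana

The consecutive relations fix a unique order: Enzo < Gita < Sam < Tess < Hugo < Ben < Rhea < Dana < Kai < Vik < Chen < Lior.
Counting 5 from the largest end gives Dana.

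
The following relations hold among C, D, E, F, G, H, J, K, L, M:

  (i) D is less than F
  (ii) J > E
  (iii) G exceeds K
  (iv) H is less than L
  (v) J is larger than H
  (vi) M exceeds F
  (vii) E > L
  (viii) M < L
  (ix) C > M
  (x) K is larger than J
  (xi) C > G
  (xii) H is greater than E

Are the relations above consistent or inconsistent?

We have H < L stated directly, yet also L < E < H by chaining the others — so L < H. Contradiction.

inconsistent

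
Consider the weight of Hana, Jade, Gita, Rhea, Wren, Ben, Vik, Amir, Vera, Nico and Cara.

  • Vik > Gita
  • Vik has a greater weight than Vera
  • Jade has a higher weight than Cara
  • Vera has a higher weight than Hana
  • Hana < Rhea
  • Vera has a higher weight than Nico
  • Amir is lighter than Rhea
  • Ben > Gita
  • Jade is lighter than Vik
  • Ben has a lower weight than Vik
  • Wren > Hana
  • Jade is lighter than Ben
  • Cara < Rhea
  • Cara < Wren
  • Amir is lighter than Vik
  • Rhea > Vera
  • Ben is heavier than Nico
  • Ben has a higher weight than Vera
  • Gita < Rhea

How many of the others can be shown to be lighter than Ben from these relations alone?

6

Directly below Ben: Gita, Nico, Jade, Vera.
One step further: Cara, Hana (6 so far).
No other element is forced below Ben by the given relations, so the count is 6.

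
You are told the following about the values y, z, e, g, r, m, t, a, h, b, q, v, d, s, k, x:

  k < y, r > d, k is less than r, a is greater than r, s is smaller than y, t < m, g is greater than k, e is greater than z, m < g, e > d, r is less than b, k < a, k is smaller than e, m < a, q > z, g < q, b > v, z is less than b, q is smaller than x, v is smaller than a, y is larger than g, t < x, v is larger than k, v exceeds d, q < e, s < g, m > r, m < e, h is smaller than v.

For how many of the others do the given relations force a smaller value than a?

Directly below a: k, v, r, m.
One step further: h, d, t (7 so far).
Nothing else is reachable below a; 7 in all.

7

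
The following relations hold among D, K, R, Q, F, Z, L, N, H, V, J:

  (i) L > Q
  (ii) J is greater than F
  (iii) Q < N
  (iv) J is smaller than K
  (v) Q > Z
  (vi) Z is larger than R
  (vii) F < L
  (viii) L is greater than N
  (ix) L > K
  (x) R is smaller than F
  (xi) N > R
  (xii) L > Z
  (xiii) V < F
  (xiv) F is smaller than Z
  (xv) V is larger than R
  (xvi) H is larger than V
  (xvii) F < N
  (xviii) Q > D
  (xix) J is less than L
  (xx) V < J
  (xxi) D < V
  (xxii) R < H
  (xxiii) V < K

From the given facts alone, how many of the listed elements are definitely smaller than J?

4

The elements the relations force below J are D, R, V, F — no chain reaches any other.
That is 4.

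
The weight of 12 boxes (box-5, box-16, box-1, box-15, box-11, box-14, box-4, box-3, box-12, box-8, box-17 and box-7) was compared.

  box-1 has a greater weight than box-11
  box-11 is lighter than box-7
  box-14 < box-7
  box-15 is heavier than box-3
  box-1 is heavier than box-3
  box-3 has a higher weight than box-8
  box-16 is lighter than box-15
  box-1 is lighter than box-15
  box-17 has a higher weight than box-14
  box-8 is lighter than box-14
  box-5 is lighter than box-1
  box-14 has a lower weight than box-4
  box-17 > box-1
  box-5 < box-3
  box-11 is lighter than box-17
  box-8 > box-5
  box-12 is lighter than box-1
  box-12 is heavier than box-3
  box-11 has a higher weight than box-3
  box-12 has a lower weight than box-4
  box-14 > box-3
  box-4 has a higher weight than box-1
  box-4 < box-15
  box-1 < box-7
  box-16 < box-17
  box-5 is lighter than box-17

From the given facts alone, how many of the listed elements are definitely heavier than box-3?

8

Directly above box-3: box-14, box-11, box-12, box-1, box-15.
One step further: box-4, box-17, box-7 (8 so far).
Nothing else is reachable above box-3; 8 in all.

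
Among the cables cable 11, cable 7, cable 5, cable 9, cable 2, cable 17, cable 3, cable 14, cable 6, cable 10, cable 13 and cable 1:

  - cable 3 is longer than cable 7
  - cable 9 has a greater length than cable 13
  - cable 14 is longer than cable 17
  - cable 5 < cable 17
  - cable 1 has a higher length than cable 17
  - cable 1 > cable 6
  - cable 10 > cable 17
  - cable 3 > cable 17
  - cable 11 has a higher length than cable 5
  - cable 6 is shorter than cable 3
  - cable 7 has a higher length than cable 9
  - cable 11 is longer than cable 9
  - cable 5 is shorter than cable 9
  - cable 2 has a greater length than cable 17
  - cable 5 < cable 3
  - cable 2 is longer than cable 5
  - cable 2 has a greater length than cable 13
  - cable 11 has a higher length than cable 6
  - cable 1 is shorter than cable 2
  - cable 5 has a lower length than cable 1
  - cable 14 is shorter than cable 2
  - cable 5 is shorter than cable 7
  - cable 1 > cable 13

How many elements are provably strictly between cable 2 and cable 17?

2

The relations place cable 17 below cable 2. An element lies strictly between them when it is forced above cable 17 and also forced below cable 2.
Above cable 17: {cable 10, cable 14, cable 1, cable 3}. Below cable 2: {cable 13, cable 5, cable 6, cable 14, cable 1}.
Intersection: {cable 14, cable 1} — 2.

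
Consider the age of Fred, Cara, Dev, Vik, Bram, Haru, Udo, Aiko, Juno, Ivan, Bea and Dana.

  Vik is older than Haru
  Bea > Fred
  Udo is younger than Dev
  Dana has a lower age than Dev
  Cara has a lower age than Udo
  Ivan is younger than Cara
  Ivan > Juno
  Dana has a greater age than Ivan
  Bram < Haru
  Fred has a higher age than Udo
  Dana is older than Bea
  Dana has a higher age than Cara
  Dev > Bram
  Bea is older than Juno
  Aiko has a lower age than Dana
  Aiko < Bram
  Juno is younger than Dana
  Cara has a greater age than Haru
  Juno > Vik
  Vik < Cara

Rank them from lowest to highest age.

Aiko < Bram < Haru < Vik < Juno < Ivan < Cara < Udo < Fred < Bea < Dana < Dev

Nothing is placed below Aiko, so it is least; from there Aiko < Bram; Bram < Haru; Haru < Vik; Vik < Juno; Juno < Ivan; Ivan < Cara; Cara < Udo; Udo < Fred; Fred < Bea; Bea < Dana; Dana < Dev, each given directly.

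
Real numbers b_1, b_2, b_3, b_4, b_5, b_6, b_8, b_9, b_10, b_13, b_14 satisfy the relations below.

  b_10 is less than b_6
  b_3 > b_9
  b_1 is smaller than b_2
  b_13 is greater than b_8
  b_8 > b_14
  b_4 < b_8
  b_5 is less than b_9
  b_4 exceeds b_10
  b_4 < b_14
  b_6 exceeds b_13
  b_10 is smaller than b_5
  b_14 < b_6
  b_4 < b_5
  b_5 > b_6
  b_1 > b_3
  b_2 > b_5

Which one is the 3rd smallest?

Chaining the given pairs: b_10 < b_4 < b_14 < b_8 < b_13 < b_6 < b_5 < b_9 < b_3 < b_1 < b_2.
Counting 3 from the smallest end gives b_14.

b_14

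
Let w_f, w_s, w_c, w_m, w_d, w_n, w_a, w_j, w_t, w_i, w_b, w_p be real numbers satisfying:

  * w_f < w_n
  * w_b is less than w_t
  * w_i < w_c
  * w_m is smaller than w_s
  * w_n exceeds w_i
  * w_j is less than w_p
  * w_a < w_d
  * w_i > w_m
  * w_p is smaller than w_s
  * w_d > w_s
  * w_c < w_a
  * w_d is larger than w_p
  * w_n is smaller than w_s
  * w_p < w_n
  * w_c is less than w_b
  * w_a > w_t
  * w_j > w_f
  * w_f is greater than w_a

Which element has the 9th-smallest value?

w_p

Chaining the given pairs: w_m < w_i < w_c < w_b < w_t < w_a < w_f < w_j < w_p < w_n < w_s < w_d.
The 9th smallest is w_p.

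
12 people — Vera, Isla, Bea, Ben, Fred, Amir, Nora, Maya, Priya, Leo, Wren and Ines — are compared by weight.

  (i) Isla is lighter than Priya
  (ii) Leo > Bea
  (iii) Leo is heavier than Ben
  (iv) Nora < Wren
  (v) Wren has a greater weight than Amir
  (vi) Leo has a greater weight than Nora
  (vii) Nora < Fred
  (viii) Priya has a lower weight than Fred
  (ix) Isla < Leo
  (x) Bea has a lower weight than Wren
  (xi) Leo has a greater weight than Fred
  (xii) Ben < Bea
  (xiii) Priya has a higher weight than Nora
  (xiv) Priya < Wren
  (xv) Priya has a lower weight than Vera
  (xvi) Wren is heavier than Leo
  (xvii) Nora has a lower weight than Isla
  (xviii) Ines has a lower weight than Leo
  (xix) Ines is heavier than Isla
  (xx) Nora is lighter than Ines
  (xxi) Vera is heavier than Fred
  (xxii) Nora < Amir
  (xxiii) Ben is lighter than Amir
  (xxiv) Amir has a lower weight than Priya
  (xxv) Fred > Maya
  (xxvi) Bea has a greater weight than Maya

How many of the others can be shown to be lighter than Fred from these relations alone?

From Fred the given relations immediately reach Nora, Maya, Priya.
From those, Amir, Isla — 5 in total.
From those, Ben — 6 in total.
Nothing else is reachable below Fred; 6 in all.

6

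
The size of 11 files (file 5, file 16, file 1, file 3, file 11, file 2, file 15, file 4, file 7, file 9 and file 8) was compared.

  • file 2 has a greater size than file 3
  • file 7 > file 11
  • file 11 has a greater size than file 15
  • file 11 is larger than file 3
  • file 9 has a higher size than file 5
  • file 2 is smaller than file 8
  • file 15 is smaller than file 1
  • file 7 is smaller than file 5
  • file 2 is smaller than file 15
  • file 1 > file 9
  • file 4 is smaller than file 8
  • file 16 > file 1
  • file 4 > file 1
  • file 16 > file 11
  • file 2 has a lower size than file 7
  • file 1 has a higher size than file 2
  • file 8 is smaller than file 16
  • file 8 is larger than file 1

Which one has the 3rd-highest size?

file 4

The consecutive relations fix a unique order: file 3 < file 2 < file 15 < file 11 < file 7 < file 5 < file 9 < file 1 < file 4 < file 8 < file 16.
Counting 3 from the largest end gives file 4.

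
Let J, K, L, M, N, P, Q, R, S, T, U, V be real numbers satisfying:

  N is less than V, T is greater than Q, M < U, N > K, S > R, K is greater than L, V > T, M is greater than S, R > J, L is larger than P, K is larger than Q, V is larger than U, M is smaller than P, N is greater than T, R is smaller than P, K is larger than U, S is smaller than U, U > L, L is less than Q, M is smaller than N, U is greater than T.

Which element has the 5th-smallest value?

The consecutive relations fix a unique order: J < R < S < M < P < L < Q < T < U < K < N < V.
Counting 5 from the smallest end gives P.

P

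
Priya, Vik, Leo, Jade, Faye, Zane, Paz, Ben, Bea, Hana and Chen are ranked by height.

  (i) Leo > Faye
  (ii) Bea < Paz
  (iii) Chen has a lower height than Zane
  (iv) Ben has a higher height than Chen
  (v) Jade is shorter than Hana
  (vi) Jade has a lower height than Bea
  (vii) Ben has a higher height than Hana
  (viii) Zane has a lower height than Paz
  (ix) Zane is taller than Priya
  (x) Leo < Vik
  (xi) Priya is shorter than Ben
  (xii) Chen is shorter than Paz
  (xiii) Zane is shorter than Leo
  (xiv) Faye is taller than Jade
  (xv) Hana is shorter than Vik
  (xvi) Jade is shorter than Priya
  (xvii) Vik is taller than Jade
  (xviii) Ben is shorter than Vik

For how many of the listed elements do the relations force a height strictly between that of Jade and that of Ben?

2

Chaining upward from Jade reaches: Hana, Priya, Faye, Bea, Zane, Paz, Leo, Vik.
Chaining downward from Ben reaches: Hana, Chen, Priya.
Strictly between Jade and Ben are those in both lists: Hana, Priya — 2 elements.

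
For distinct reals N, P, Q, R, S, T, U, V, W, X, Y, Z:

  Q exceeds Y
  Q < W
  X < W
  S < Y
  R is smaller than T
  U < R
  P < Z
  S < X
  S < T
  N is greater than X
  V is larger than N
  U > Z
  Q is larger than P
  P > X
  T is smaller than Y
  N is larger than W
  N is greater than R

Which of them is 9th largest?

Z

Chaining the given pairs: S < X < P < Z < U < R < T < Y < Q < W < N < V.
Counting 9 from the largest end gives Z.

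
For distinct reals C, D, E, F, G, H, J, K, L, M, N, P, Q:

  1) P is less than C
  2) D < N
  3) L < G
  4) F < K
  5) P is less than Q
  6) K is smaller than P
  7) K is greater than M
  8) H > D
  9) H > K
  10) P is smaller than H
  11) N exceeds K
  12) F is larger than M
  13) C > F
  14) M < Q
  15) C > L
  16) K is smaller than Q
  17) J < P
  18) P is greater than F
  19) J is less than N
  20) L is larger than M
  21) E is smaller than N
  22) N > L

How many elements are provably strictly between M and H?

3

The relations place M below H. An element lies strictly between them when it is forced above M and also forced below H.
Above M: {F, L, G, K, P, Q, C, N}. Below H: {J, D, F, K, P}.
Intersection: {F, K, P} — 3.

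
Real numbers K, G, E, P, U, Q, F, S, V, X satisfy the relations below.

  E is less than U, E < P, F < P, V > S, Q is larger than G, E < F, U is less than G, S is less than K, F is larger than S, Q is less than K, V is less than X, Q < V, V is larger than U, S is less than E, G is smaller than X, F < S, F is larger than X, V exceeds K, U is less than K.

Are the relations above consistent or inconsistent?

Chaining the given relations yields S < E < U < G < Q < K < V < X < F, so S < F. But one relation states F < S. These cannot both hold.

inconsistent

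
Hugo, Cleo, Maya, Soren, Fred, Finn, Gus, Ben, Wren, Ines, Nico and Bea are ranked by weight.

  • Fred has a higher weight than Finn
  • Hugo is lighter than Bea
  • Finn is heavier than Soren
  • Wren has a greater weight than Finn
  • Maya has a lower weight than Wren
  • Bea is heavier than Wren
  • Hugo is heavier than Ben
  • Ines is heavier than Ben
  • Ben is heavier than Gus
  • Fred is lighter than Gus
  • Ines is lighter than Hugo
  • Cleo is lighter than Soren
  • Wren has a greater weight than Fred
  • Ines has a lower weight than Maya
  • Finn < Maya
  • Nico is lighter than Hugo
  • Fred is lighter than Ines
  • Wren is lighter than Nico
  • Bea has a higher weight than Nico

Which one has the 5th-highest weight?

Maya

Chaining the given pairs: Cleo < Soren < Finn < Fred < Gus < Ben < Ines < Maya < Wren < Nico < Hugo < Bea.
The 5th largest is Maya.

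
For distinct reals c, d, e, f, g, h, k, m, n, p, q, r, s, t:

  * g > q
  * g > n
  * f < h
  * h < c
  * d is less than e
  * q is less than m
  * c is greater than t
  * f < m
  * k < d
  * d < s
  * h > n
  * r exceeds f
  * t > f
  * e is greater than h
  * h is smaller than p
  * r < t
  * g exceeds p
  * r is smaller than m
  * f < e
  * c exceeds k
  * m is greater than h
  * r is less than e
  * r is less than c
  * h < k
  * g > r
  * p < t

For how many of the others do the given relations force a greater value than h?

9

Directly above h: p, k, m, e, c.
One step further: d, t, g (8 so far).
One step further: s (9 so far).
No other element is forced above h by the given relations, so the count is 9.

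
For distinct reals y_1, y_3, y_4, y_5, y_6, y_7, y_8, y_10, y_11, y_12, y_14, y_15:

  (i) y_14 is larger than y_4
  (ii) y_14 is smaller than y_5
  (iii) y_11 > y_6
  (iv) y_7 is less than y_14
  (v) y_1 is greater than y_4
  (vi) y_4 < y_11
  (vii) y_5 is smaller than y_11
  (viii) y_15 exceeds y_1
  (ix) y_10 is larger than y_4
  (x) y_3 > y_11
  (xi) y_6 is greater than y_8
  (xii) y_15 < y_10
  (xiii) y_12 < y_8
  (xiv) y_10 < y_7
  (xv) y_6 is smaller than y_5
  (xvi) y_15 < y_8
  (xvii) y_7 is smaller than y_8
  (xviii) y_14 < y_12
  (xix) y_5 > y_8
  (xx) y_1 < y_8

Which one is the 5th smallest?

Piecing the relations together gives one ordering: y_4 < y_1 < y_15 < y_10 < y_7 < y_14 < y_12 < y_8 < y_6 < y_5 < y_11 < y_3.
Counting 5 from the smallest end gives y_7.

y_7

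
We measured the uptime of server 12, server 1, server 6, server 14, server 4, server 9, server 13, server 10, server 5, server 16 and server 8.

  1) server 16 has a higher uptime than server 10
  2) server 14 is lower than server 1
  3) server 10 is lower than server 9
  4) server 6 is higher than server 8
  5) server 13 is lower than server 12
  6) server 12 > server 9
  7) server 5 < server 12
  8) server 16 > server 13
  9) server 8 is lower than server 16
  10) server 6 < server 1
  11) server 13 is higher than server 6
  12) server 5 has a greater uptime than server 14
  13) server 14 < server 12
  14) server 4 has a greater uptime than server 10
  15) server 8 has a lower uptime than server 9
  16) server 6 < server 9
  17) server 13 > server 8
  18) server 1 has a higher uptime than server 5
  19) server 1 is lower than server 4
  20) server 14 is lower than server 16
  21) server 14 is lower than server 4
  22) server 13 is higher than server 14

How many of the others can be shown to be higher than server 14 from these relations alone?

6

From server 14 the given relations immediately reach server 5, server 1, server 4, server 13, server 16, server 12.
No other element is forced above server 14 by the given relations, so the count is 6.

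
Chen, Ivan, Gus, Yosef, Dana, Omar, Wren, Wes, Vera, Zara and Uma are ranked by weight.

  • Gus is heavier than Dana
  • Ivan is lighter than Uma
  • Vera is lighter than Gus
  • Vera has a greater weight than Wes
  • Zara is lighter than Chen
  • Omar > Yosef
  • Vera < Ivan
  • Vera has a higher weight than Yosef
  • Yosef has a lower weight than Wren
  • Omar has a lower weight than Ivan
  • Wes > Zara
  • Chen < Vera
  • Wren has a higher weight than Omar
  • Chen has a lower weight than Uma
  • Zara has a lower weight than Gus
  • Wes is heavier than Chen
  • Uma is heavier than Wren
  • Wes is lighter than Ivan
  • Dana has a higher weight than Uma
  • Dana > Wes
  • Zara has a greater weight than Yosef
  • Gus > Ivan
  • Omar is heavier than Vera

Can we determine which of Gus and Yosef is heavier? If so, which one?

Link the given pairs in sequence: Yosef < Zara; Zara < Chen; Chen < Wes; Wes < Vera; Vera < Omar; Omar < Ivan; Ivan < Uma; Uma < Dana; Dana < Gus.
Chaining these gives Yosef < Zara < Chen < Wes < Vera < Omar < Ivan < Uma < Dana < Gus.
So Gus is heavier.

Gus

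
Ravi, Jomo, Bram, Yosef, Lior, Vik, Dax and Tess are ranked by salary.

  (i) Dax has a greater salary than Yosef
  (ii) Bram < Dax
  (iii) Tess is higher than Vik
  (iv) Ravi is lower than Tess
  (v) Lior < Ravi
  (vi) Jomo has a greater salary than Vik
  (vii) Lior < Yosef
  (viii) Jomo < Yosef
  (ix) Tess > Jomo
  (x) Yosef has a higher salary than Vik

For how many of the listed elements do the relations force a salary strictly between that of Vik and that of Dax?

Chaining upward from Vik reaches: Jomo, Yosef, Tess.
Chaining downward from Dax reaches: Jomo, Lior, Bram, Yosef.
Strictly between Vik and Dax are those in both lists: Jomo, Yosef — 2 elements.

2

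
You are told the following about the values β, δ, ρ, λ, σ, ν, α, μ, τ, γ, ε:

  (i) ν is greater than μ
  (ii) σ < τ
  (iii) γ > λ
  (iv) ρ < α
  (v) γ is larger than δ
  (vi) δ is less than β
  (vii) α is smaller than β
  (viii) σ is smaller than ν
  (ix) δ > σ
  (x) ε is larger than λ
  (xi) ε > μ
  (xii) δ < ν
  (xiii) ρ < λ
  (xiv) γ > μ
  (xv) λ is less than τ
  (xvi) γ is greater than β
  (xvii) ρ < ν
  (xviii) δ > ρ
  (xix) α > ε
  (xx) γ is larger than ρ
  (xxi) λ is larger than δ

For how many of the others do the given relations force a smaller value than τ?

The elements the relations force below τ are ρ, σ, δ, λ — no chain reaches any other.
That is 4.

4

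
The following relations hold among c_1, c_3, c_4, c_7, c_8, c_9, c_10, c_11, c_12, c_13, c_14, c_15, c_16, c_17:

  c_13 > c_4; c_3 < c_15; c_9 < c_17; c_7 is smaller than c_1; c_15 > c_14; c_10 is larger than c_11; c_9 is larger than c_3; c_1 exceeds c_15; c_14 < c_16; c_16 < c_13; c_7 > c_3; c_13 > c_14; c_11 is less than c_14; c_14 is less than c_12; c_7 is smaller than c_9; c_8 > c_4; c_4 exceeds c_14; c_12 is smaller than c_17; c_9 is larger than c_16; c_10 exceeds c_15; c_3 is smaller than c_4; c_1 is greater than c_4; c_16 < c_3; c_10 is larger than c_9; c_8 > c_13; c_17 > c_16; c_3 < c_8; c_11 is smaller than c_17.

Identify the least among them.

Chaining upward from c_11: directly above it, c_14, c_17, c_10; then c_16, c_4, c_15, c_13, c_12; then c_3, c_9, c_1, c_8; then c_7.
That covers every other element, and nothing is given below c_11, so c_11 is the least.

c_11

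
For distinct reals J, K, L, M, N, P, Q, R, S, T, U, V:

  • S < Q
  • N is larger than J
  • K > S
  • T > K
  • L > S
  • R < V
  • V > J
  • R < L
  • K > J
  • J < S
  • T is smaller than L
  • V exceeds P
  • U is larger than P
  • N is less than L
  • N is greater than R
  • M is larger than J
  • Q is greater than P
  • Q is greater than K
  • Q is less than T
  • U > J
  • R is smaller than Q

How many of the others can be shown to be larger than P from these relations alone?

5

The elements the relations force above P are U, Q, V, T, L — no chain reaches any other.
That is 5.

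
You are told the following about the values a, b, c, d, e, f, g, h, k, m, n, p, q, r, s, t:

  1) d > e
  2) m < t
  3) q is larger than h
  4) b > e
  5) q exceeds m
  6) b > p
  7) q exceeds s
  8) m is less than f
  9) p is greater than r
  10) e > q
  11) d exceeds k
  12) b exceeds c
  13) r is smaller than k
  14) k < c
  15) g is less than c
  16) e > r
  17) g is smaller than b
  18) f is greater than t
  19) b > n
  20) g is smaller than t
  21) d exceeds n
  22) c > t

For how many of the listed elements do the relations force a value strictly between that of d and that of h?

2

Chaining upward from h reaches: q, e, b.
Chaining downward from d reaches: r, s, m, k, n, q, e.
Strictly between h and d are those in both lists: q, e — 2 elements.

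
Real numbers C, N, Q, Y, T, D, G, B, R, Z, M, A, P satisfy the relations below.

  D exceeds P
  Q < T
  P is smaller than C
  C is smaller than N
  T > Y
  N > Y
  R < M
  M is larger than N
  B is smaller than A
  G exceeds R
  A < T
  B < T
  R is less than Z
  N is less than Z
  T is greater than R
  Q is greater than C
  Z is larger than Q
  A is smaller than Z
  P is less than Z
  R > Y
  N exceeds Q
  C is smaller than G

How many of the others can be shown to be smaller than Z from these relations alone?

The elements the relations force below Z are B, P, C, Y, Q, A, R, N — no chain reaches any other.
That is 8.

8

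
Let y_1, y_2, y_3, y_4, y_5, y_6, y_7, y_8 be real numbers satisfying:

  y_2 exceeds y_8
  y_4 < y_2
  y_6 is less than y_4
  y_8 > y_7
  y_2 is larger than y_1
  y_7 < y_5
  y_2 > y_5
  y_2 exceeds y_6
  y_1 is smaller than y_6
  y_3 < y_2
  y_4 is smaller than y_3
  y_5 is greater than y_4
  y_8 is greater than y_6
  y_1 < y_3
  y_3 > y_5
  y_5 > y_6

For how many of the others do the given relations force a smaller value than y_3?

From y_3 the given relations immediately reach y_1, y_4, y_5.
From those, y_6, y_7 — 5 in total.
Nothing else is reachable below y_3; 5 in all.

5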